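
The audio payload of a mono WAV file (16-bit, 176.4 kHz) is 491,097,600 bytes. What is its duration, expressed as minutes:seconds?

Byte rate = 176,400 × 2 × 1 = 352,800 bytes/s.
Duration = 491,097,600 / 352,800 = 1,392 s.
1,392 s = 23:12.

23:12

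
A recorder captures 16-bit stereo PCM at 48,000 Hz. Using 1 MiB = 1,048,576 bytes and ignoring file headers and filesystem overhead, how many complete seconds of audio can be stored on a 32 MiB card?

174 seconds

Uncompressed byte rate = 48,000 × 2 × 2 = 192,000 bytes/s.
Capacity = 32 × 1,048,576 = 33,554,432 bytes.
33,554,432 / 192,000 ≈ 174.76 s → 174 seconds.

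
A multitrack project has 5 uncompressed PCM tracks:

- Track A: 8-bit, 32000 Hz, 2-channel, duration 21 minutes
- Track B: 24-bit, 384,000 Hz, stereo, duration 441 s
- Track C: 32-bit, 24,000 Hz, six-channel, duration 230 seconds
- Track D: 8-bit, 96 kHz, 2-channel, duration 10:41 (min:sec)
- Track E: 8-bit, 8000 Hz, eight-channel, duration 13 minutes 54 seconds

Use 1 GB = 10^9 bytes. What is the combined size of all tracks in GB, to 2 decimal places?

Track A: 21 minutes = 1,260 s; 32,000 × 1,260 × 1 × 2 = 80,640,000 bytes.
Track B: 384,000 × 441 × 3 × 2 = 1,016,064,000 bytes.
Track C: 24,000 × 230 × 4 × 6 = 132,480,000 bytes.
Track D: 10:41 (min:sec) = 641 s; 96,000 × 641 × 1 × 2 = 123,072,000 bytes.
Track E: 13 minutes 54 seconds = 834 s; 8,000 × 834 × 1 × 8 = 53,376,000 bytes.
Total = 1,405,632,000 bytes = 1.41 GB.

1.41 GB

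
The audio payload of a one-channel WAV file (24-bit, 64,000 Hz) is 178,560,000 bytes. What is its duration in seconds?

930 seconds

Byte rate = 64,000 × 3 × 1 = 192,000 bytes/s.
Duration = 178,560,000 / 192,000 = 930 s.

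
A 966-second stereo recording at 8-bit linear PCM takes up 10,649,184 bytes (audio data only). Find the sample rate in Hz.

5,512 Hz

Bytes = sample_rate × seconds × bytes_per_sample × channels.
sample_rate = 10,649,184 / (966 × 1 × 2) = 10,649,184 / 1,932 = 5,512 Hz.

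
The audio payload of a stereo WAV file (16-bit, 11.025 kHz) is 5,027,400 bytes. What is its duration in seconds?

Byte rate = 11,025 × 2 × 2 = 44,100 bytes/s.
Duration = 5,027,400 / 44,100 = 114 s.

114 seconds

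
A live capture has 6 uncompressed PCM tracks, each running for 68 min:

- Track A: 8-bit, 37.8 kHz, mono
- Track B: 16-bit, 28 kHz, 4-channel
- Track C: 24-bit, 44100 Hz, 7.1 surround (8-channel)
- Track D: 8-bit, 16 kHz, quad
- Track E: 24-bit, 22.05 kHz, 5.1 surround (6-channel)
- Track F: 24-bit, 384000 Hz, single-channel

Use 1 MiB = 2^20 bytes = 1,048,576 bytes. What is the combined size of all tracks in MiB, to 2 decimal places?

11412.67 MiB

68 min = 4,080 s.
Track A: 37,800 × 4,080 × 1 × 1 = 154,224,000 bytes.
Track B: 28,000 × 4,080 × 2 × 4 = 913,920,000 bytes.
Track C: 44,100 × 4,080 × 3 × 8 = 4,318,272,000 bytes.
Track D: 16,000 × 4,080 × 1 × 4 = 261,120,000 bytes.
Track E: 22,050 × 4,080 × 3 × 6 = 1,619,352,000 bytes.
Track F: 384,000 × 4,080 × 3 × 1 = 4,700,160,000 bytes.
Total = 11,967,048,000 bytes = 11412.67 MiB.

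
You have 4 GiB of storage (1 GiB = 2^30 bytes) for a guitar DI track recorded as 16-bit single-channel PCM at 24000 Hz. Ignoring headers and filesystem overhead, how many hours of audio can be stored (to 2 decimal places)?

Uncompressed byte rate = 24,000 × 2 × 1 = 48,000 bytes/s.
Capacity = 4 × 1,073,741,824 = 4,294,967,296 bytes.
4,294,967,296 / 48,000 ≈ 89478.49 s → 24.86 hours.

24.86 hours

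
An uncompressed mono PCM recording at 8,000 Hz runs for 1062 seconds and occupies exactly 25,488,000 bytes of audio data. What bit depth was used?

Bytes per sample = 25,488,000 / (8,000 × 1,062 × 1) = 25,488,000 / 8,496,000 = 3.
Bit depth = 3 × 8 = 24 bits.

24 bits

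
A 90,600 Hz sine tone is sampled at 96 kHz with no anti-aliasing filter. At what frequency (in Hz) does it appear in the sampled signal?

Nyquist = 96,000/2 = 48,000 Hz; 90,600 Hz exceeds it.
Alias = |90,600 − 1×96,000| = |90,600 − 96,000| = 5,400 Hz.

5,400 Hz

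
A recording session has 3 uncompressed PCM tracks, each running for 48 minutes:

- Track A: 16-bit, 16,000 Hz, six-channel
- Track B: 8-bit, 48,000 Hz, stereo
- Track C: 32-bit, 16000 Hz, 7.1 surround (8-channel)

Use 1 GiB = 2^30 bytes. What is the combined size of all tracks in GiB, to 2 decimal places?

2.15 GiB

48 minutes = 2,880 s.
Track A: 16,000 × 2,880 × 2 × 6 = 552,960,000 bytes.
Track B: 48,000 × 2,880 × 1 × 2 = 276,480,000 bytes.
Track C: 16,000 × 2,880 × 4 × 8 = 1,474,560,000 bytes.
Total = 2,304,000,000 bytes = 2.15 GiB.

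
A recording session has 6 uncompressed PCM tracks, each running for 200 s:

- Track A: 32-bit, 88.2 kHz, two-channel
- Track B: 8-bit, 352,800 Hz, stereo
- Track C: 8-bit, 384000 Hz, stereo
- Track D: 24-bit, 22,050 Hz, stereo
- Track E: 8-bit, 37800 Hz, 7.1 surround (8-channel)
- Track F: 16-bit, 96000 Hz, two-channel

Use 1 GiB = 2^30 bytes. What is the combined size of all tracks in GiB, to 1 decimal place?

Track A: 88,200 × 200 × 4 × 2 = 141,120,000 bytes.
Track B: 352,800 × 200 × 1 × 2 = 141,120,000 bytes.
Track C: 384,000 × 200 × 1 × 2 = 153,600,000 bytes.
Track D: 22,050 × 200 × 3 × 2 = 26,460,000 bytes.
Track E: 37,800 × 200 × 1 × 8 = 60,480,000 bytes.
Track F: 96,000 × 200 × 2 × 2 = 76,800,000 bytes.
Total = 599,580,000 bytes = 0.6 GiB.

0.6 GiB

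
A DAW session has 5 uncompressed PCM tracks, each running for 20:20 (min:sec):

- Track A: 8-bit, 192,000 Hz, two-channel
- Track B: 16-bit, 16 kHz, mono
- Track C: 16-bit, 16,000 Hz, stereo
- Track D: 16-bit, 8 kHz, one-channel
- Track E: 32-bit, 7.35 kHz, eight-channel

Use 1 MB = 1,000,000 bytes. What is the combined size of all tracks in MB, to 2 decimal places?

892.06 MB

20:20 (min:sec) = 1,220 s.
Track A: 192,000 × 1,220 × 1 × 2 = 468,480,000 bytes.
Track B: 16,000 × 1,220 × 2 × 1 = 39,040,000 bytes.
Track C: 16,000 × 1,220 × 2 × 2 = 78,080,000 bytes.
Track D: 8,000 × 1,220 × 2 × 1 = 19,520,000 bytes.
Track E: 7,350 × 1,220 × 4 × 8 = 286,944,000 bytes.
Total = 892,064,000 bytes = 892.06 MB.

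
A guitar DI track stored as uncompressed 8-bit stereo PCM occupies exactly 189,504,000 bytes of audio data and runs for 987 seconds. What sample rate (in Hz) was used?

Bytes = sample_rate × seconds × bytes_per_sample × channels.
sample_rate = 189,504,000 / (987 × 1 × 2) = 189,504,000 / 1,974 = 96,000 Hz.

96,000 Hz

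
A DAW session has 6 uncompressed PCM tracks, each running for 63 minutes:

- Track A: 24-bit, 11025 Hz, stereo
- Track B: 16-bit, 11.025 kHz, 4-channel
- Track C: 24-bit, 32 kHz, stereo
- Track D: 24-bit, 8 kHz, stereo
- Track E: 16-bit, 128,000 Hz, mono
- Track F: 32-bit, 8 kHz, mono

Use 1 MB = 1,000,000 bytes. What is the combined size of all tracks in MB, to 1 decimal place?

2579.3 MB

63 minutes = 3,780 s.
Track A: 11,025 × 3,780 × 3 × 2 = 250,047,000 bytes.
Track B: 11,025 × 3,780 × 2 × 4 = 333,396,000 bytes.
Track C: 32,000 × 3,780 × 3 × 2 = 725,760,000 bytes.
Track D: 8,000 × 3,780 × 3 × 2 = 181,440,000 bytes.
Track E: 128,000 × 3,780 × 2 × 1 = 967,680,000 bytes.
Track F: 8,000 × 3,780 × 4 × 1 = 120,960,000 bytes.
Total = 2,579,283,000 bytes = 2579.3 MB.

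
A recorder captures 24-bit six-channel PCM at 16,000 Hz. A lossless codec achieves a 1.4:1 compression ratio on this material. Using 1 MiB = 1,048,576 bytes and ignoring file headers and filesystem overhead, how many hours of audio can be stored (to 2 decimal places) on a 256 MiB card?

Uncompressed byte rate = 16,000 × 3 × 6 = 288,000 bytes/s.
After 1.4:1 compression, effective rate ≈ 205714.29 bytes/s.
Capacity = 256 × 1,048,576 = 268,435,456 bytes.
268,435,456 / effective rate ≈ 1304.89 s → 0.36 hours.

0.36 hours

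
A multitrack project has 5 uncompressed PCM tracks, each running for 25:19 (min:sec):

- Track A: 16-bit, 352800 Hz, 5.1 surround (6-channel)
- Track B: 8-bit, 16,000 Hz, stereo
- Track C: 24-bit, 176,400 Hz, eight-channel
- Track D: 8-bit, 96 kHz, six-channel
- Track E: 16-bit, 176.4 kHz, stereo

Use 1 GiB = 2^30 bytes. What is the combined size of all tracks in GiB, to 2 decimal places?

25:19 (min:sec) = 1,519 s.
Track A: 352,800 × 1,519 × 2 × 6 = 6,430,838,400 bytes.
Track B: 16,000 × 1,519 × 1 × 2 = 48,608,000 bytes.
Track C: 176,400 × 1,519 × 3 × 8 = 6,430,838,400 bytes.
Track D: 96,000 × 1,519 × 1 × 6 = 874,944,000 bytes.
Track E: 176,400 × 1,519 × 2 × 2 = 1,071,806,400 bytes.
Total = 14,857,035,200 bytes = 13.84 GiB.

13.84 GiB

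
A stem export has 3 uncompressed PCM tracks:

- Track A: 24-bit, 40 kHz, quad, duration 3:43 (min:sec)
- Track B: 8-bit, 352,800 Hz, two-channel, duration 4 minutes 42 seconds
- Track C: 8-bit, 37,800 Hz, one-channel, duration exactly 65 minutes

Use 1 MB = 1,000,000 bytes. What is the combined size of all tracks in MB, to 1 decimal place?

Track A: 3:43 (min:sec) = 223 s; 40,000 × 223 × 3 × 4 = 107,040,000 bytes.
Track B: 4 minutes 42 seconds = 282 s; 352,800 × 282 × 1 × 2 = 198,979,200 bytes.
Track C: exactly 65 minutes = 3,900 s; 37,800 × 3,900 × 1 × 1 = 147,420,000 bytes.
Total = 453,439,200 bytes = 453.4 MB.

453.4 MB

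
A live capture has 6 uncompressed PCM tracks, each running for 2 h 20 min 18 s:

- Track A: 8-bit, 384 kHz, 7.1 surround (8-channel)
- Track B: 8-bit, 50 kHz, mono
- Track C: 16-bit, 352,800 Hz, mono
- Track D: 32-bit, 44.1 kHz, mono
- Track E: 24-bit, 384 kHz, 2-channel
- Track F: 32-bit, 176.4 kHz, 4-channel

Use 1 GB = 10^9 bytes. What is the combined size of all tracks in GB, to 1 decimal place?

76.9 GB

2 h 20 min 18 s = 8,418 s.
Track A: 384,000 × 8,418 × 1 × 8 = 25,860,096,000 bytes.
Track B: 50,000 × 8,418 × 1 × 1 = 420,900,000 bytes.
Track C: 352,800 × 8,418 × 2 × 1 = 5,939,740,800 bytes.
Track D: 44,100 × 8,418 × 4 × 1 = 1,484,935,200 bytes.
Track E: 384,000 × 8,418 × 3 × 2 = 19,395,072,000 bytes.
Track F: 176,400 × 8,418 × 4 × 4 = 23,758,963,200 bytes.
Total = 76,859,707,200 bytes = 76.9 GB.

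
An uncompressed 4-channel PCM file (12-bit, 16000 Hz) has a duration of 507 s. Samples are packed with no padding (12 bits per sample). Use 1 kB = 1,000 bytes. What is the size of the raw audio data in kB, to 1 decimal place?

48672.0 kB

Bits = 16,000 × 507 × 12 × 4 = 389,376,000 bits = 48,672,000 bytes.
48,672,000 / 1,000 = 48672.0 kB.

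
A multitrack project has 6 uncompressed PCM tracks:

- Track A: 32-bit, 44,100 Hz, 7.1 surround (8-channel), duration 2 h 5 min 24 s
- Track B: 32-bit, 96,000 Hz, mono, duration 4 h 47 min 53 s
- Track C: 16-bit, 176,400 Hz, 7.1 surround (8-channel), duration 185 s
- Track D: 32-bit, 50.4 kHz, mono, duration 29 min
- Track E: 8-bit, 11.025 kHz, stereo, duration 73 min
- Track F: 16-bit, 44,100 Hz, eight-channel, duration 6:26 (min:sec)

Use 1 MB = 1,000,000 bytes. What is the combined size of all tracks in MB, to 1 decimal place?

Track A: 2 h 5 min 24 s = 7,524 s; 44,100 × 7,524 × 4 × 8 = 10,617,868,800 bytes.
Track B: 4 h 47 min 53 s = 17,273 s; 96,000 × 17,273 × 4 × 1 = 6,632,832,000 bytes.
Track C: 176,400 × 185 × 2 × 8 = 522,144,000 bytes.
Track D: 29 min = 1,740 s; 50,400 × 1,740 × 4 × 1 = 350,784,000 bytes.
Track E: 73 min = 4,380 s; 11,025 × 4,380 × 1 × 2 = 96,579,000 bytes.
Track F: 6:26 (min:sec) = 386 s; 44,100 × 386 × 2 × 8 = 272,361,600 bytes.
Total = 18,492,569,400 bytes = 18492.6 MB.

18492.6 MB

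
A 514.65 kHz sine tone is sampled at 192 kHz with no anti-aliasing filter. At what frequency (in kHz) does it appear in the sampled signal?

61.35 kHz

Nyquist = 192,000/2 = 96,000 Hz; 514,650 Hz exceeds it.
Alias = |514,650 − 3×192,000| = |514,650 − 576,000| = 61,350 Hz = 61.35 kHz.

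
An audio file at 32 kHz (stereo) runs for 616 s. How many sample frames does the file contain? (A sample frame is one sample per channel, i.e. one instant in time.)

19,712,000 sample frames

32,000 samples/s × 616 s = 19,712,000 frames.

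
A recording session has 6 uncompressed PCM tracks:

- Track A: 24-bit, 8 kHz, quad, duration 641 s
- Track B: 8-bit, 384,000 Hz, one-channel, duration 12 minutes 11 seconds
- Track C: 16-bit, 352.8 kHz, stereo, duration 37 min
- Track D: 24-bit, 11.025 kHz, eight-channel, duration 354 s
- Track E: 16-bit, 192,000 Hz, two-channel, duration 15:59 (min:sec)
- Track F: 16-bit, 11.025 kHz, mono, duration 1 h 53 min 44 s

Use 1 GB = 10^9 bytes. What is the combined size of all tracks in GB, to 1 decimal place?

4.5 GB

Track A: 8,000 × 641 × 3 × 4 = 61,536,000 bytes.
Track B: 12 minutes 11 seconds = 731 s; 384,000 × 731 × 1 × 1 = 280,704,000 bytes.
Track C: 37 min = 2,220 s; 352,800 × 2,220 × 2 × 2 = 3,132,864,000 bytes.
Track D: 11,025 × 354 × 3 × 8 = 93,668,400 bytes.
Track E: 15:59 (min:sec) = 959 s; 192,000 × 959 × 2 × 2 = 736,512,000 bytes.
Track F: 1 h 53 min 44 s = 6,824 s; 11,025 × 6,824 × 2 × 1 = 150,469,200 bytes.
Total = 4,455,753,600 bytes = 4.5 GB.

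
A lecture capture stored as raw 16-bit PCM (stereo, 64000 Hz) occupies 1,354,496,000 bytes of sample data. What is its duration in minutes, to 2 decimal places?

Byte rate = 64,000 × 2 × 2 = 256,000 bytes/s.
Duration = 1,354,496,000 / 256,000 = 5,291 s.
5,291 s / 60 = 88.18 minutes.

88.18 minutes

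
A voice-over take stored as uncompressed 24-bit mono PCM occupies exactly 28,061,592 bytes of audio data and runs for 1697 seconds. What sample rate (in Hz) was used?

Bytes = sample_rate × seconds × bytes_per_sample × channels.
sample_rate = 28,061,592 / (1,697 × 3 × 1) = 28,061,592 / 5,091 = 5,512 Hz.

5,512 Hz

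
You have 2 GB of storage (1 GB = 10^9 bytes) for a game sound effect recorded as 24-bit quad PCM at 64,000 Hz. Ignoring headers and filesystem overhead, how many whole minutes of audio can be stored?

43 minutes

Uncompressed byte rate = 64,000 × 3 × 4 = 768,000 bytes/s.
Capacity = 2 × 1,000,000,000 = 2,000,000,000 bytes.
2,000,000,000 / 768,000 ≈ 2604.17 s → 43 minutes.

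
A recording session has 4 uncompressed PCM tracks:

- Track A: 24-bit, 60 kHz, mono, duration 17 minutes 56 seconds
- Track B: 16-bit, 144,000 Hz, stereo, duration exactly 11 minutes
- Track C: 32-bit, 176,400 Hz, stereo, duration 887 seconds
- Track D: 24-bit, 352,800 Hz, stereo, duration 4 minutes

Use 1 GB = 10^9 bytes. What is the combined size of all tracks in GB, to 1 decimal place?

2.3 GB

Track A: 17 minutes 56 seconds = 1,076 s; 60,000 × 1,076 × 3 × 1 = 193,680,000 bytes.
Track B: exactly 11 minutes = 660 s; 144,000 × 660 × 2 × 2 = 380,160,000 bytes.
Track C: 176,400 × 887 × 4 × 2 = 1,251,734,400 bytes.
Track D: 4 minutes = 240 s; 352,800 × 240 × 3 × 2 = 508,032,000 bytes.
Total = 2,333,606,400 bytes = 2.3 GB.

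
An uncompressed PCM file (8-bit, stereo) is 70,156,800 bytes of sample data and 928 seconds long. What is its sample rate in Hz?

Bytes = sample_rate × seconds × bytes_per_sample × channels.
sample_rate = 70,156,800 / (928 × 1 × 2) = 70,156,800 / 1,856 = 37,800 Hz.

37,800 Hz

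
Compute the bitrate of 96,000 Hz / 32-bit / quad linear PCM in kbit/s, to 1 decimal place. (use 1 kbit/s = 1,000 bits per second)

12288.0 kbit/s

Bit rate = 96,000 × 32 × 4 = 12,288,000 bits/s.
= 12288.0 kbit/s.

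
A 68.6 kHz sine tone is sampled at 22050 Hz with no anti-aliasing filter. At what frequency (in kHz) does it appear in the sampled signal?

Nyquist = 22,050/2 = 11,025 Hz; 68,600 Hz exceeds it.
Alias = |68,600 − 3×22,050| = |68,600 − 66,150| = 2,450 Hz = 2.45 kHz.

2.45 kHz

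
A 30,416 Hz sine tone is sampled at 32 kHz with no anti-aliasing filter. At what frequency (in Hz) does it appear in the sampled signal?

Nyquist = 32,000/2 = 16,000 Hz; 30,416 Hz exceeds it.
Alias = |30,416 − 1×32,000| = |30,416 − 32,000| = 1,584 Hz.

1,584 Hz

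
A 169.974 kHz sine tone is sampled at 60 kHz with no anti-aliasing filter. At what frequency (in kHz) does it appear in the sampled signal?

10.026 kHz

Nyquist = 60,000/2 = 30,000 Hz; 169,974 Hz exceeds it.
Alias = |169,974 − 3×60,000| = |169,974 − 180,000| = 10,026 Hz = 10.026 kHz.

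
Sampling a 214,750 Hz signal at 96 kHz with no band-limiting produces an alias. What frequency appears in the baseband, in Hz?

22,750 Hz

Nyquist = 96,000/2 = 48,000 Hz; 214,750 Hz exceeds it.
Alias = |214,750 − 2×96,000| = |214,750 − 192,000| = 22,750 Hz.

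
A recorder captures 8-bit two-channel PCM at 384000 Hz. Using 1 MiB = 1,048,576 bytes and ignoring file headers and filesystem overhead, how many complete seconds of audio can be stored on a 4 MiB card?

Uncompressed byte rate = 384,000 × 1 × 2 = 768,000 bytes/s.
Capacity = 4 × 1,048,576 = 4,194,304 bytes.
4,194,304 / 768,000 ≈ 5.46 s → 5 seconds.

5 seconds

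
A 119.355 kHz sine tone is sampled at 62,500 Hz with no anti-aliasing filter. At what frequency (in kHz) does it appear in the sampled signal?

Nyquist = 62,500/2 = 31,250 Hz; 119,355 Hz exceeds it.
Alias = |119,355 − 2×62,500| = |119,355 − 125,000| = 5,645 Hz = 5.645 kHz.

5.645 kHz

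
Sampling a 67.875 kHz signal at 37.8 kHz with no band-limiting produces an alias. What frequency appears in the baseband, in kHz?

Nyquist = 37,800/2 = 18,900 Hz; 67,875 Hz exceeds it.
Alias = |67,875 − 2×37,800| = |67,875 − 75,600| = 7,725 Hz = 7.725 kHz.

7.725 kHz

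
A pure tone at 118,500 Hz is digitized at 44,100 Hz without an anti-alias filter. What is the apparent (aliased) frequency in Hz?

Nyquist = 44,100/2 = 22,050 Hz; 118,500 Hz exceeds it.
Alias = |118,500 − 3×44,100| = |118,500 − 132,300| = 13,800 Hz.

13,800 Hz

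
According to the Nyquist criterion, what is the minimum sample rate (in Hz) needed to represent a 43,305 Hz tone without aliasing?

Minimum sample rate = 2 × 43,305 Hz = 86,610 Hz.

86,610 Hz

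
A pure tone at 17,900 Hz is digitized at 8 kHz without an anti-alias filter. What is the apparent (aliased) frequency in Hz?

Nyquist = 8,000/2 = 4,000 Hz; 17,900 Hz exceeds it.
Alias = |17,900 − 2×8,000| = |17,900 − 16,000| = 1,900 Hz.

1,900 Hz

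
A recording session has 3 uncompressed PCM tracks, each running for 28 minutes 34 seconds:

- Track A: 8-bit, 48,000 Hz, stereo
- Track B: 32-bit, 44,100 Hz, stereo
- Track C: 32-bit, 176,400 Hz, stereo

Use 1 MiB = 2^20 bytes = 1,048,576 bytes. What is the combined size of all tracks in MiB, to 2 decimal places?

28 minutes 34 seconds = 1,714 s.
Track A: 48,000 × 1,714 × 1 × 2 = 164,544,000 bytes.
Track B: 44,100 × 1,714 × 4 × 2 = 604,699,200 bytes.
Track C: 176,400 × 1,714 × 4 × 2 = 2,418,796,800 bytes.
Total = 3,188,040,000 bytes = 3040.35 MiB.

3040.35 MiB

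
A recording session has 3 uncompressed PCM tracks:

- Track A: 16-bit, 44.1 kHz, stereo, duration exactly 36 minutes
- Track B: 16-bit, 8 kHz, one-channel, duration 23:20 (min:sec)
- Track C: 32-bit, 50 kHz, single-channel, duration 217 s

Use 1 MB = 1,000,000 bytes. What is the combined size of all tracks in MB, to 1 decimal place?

446.8 MB

Track A: exactly 36 minutes = 2,160 s; 44,100 × 2,160 × 2 × 2 = 381,024,000 bytes.
Track B: 23:20 (min:sec) = 1,400 s; 8,000 × 1,400 × 2 × 1 = 22,400,000 bytes.
Track C: 50,000 × 217 × 4 × 1 = 43,400,000 bytes.
Total = 446,824,000 bytes = 446.8 MB.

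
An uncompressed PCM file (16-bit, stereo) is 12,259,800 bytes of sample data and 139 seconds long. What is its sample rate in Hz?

22,050 Hz

Bytes = sample_rate × seconds × bytes_per_sample × channels.
sample_rate = 12,259,800 / (139 × 2 × 2) = 12,259,800 / 556 = 22,050 Hz.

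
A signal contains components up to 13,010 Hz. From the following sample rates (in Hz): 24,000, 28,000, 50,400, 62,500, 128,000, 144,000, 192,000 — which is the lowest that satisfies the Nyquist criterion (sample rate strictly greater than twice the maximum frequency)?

28,000 Hz

Need sample rate > 2 × 13,010 = 26,020 Hz.
Lowest listed rate above 26,020 Hz is 28,000 Hz.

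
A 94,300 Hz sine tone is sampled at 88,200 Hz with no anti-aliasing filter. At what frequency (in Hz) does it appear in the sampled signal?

Nyquist = 88,200/2 = 44,100 Hz; 94,300 Hz exceeds it.
Alias = |94,300 − 1×88,200| = |94,300 − 88,200| = 6,100 Hz.

6,100 Hz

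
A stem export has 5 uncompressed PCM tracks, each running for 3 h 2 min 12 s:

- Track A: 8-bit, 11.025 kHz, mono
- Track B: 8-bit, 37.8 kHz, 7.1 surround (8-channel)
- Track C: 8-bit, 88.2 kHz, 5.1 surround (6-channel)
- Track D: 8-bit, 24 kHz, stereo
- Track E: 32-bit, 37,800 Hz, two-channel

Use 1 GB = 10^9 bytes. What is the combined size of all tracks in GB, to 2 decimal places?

13.04 GB

3 h 2 min 12 s = 10,932 s.
Track A: 11,025 × 10,932 × 1 × 1 = 120,525,300 bytes.
Track B: 37,800 × 10,932 × 1 × 8 = 3,305,836,800 bytes.
Track C: 88,200 × 10,932 × 1 × 6 = 5,785,214,400 bytes.
Track D: 24,000 × 10,932 × 1 × 2 = 524,736,000 bytes.
Track E: 37,800 × 10,932 × 4 × 2 = 3,305,836,800 bytes.
Total = 13,042,149,300 bytes = 13.04 GB.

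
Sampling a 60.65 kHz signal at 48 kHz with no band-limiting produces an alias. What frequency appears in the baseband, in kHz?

Nyquist = 48,000/2 = 24,000 Hz; 60,650 Hz exceeds it.
Alias = |60,650 − 1×48,000| = |60,650 − 48,000| = 12,650 Hz = 12.65 kHz.

12.65 kHz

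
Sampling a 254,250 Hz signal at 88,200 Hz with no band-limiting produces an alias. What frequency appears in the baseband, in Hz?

Nyquist = 88,200/2 = 44,100 Hz; 254,250 Hz exceeds it.
Alias = |254,250 − 3×88,200| = |254,250 − 264,600| = 10,350 Hz.

10,350 Hz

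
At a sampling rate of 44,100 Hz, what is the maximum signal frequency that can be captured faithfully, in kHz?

Nyquist frequency = sample rate / 2 = 44,100 / 2 = 22.05 kHz.

22.05 kHz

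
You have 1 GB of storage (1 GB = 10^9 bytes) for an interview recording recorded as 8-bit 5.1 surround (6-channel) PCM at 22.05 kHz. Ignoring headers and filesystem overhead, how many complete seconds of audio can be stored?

Uncompressed byte rate = 22,050 × 1 × 6 = 132,300 bytes/s.
Capacity = 1 × 1,000,000,000 = 1,000,000,000 bytes.
1,000,000,000 / 132,300 ≈ 7558.58 s → 7,558 seconds.

7,558 seconds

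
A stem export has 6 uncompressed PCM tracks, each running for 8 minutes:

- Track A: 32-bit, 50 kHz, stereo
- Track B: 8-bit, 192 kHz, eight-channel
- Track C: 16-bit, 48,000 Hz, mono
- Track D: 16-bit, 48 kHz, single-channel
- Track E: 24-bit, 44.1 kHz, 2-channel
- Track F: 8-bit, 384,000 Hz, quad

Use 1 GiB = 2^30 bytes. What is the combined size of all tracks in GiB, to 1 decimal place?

1.8 GiB

8 minutes = 480 s.
Track A: 50,000 × 480 × 4 × 2 = 192,000,000 bytes.
Track B: 192,000 × 480 × 1 × 8 = 737,280,000 bytes.
Track C: 48,000 × 480 × 2 × 1 = 46,080,000 bytes.
Track D: 48,000 × 480 × 2 × 1 = 46,080,000 bytes.
Track E: 44,100 × 480 × 3 × 2 = 127,008,000 bytes.
Track F: 384,000 × 480 × 1 × 4 = 737,280,000 bytes.
Total = 1,885,728,000 bytes = 1.8 GiB.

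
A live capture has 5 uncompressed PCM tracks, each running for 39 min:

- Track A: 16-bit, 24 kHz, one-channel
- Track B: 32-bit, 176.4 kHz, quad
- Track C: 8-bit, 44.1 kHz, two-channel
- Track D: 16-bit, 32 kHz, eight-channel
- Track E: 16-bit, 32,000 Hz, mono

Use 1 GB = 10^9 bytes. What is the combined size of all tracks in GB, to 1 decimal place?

8.3 GB

39 min = 2,340 s.
Track A: 24,000 × 2,340 × 2 × 1 = 112,320,000 bytes.
Track B: 176,400 × 2,340 × 4 × 4 = 6,604,416,000 bytes.
Track C: 44,100 × 2,340 × 1 × 2 = 206,388,000 bytes.
Track D: 32,000 × 2,340 × 2 × 8 = 1,198,080,000 bytes.
Track E: 32,000 × 2,340 × 2 × 1 = 149,760,000 bytes.
Total = 8,270,964,000 bytes = 8.3 GB.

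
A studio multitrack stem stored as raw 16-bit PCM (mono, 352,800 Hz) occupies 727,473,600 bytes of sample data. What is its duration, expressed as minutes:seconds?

17:11

Byte rate = 352,800 × 2 × 1 = 705,600 bytes/s.
Duration = 727,473,600 / 705,600 = 1,031 s.
1,031 s = 17:11.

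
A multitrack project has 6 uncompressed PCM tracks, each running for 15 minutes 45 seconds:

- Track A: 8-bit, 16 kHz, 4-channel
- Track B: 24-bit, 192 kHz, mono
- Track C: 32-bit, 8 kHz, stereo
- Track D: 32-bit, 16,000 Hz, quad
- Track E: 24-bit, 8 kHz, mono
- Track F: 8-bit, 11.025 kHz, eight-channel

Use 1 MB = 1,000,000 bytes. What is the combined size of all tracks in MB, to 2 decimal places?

1013.23 MB

15 minutes 45 seconds = 945 s.
Track A: 16,000 × 945 × 1 × 4 = 60,480,000 bytes.
Track B: 192,000 × 945 × 3 × 1 = 544,320,000 bytes.
Track C: 8,000 × 945 × 4 × 2 = 60,480,000 bytes.
Track D: 16,000 × 945 × 4 × 4 = 241,920,000 bytes.
Track E: 8,000 × 945 × 3 × 1 = 22,680,000 bytes.
Track F: 11,025 × 945 × 1 × 8 = 83,349,000 bytes.
Total = 1,013,229,000 bytes = 1013.23 MB.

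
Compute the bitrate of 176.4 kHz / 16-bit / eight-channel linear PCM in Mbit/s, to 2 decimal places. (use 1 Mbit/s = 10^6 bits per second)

Bit rate = 176,400 × 16 × 8 = 22,579,200 bits/s.
= 22.58 Mbit/s.

22.58 Mbit/s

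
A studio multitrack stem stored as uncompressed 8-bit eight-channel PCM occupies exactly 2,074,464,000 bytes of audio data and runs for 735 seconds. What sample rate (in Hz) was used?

352,800 Hz

Bytes = sample_rate × seconds × bytes_per_sample × channels.
sample_rate = 2,074,464,000 / (735 × 1 × 8) = 2,074,464,000 / 5,880 = 352,800 Hz.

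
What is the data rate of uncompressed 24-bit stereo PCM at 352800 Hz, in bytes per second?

2,116,800 bytes/s

Bit rate = 352,800 × 24 × 2 = 16,934,400 bits/s.
16,934,400 / 8 = 2,116,800 bytes/s.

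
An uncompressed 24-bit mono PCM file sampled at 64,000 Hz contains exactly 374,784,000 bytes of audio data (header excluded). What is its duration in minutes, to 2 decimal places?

32.53 minutes

Byte rate = 64,000 × 3 × 1 = 192,000 bytes/s.
Duration = 374,784,000 / 192,000 = 1,952 s.
1,952 s / 60 = 32.53 minutes.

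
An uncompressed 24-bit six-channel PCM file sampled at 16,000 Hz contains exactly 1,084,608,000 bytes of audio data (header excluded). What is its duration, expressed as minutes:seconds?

62:46

Byte rate = 16,000 × 3 × 6 = 288,000 bytes/s.
Duration = 1,084,608,000 / 288,000 = 3,766 s.
3,766 s = 62:46.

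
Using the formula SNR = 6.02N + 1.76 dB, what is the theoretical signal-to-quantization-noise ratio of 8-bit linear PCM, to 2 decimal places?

49.92 dB

6.02 × 8 + 1.76 = 49.92 dB.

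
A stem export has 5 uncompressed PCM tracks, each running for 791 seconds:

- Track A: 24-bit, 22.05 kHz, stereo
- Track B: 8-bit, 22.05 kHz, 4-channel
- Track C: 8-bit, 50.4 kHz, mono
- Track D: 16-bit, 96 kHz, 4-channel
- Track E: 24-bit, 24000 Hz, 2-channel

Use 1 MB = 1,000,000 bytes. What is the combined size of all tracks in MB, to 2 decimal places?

Track A: 22,050 × 791 × 3 × 2 = 104,649,300 bytes.
Track B: 22,050 × 791 × 1 × 4 = 69,766,200 bytes.
Track C: 50,400 × 791 × 1 × 1 = 39,866,400 bytes.
Track D: 96,000 × 791 × 2 × 4 = 607,488,000 bytes.
Track E: 24,000 × 791 × 3 × 2 = 113,904,000 bytes.
Total = 935,673,900 bytes = 935.67 MB.

935.67 MB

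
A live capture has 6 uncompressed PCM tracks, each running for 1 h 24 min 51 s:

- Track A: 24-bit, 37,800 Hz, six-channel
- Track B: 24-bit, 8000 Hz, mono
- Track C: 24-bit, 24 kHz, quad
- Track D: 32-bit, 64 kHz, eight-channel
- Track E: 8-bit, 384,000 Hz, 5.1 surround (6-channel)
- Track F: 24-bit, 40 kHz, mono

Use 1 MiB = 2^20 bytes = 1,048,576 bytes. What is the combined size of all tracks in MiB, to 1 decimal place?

1 h 24 min 51 s = 5,091 s.
Track A: 37,800 × 5,091 × 3 × 6 = 3,463,916,400 bytes.
Track B: 8,000 × 5,091 × 3 × 1 = 122,184,000 bytes.
Track C: 24,000 × 5,091 × 3 × 4 = 1,466,208,000 bytes.
Track D: 64,000 × 5,091 × 4 × 8 = 10,426,368,000 bytes.
Track E: 384,000 × 5,091 × 1 × 6 = 11,729,664,000 bytes.
Track F: 40,000 × 5,091 × 3 × 1 = 610,920,000 bytes.
Total = 27,819,260,400 bytes = 26530.5 MiB.

26530.5 MiB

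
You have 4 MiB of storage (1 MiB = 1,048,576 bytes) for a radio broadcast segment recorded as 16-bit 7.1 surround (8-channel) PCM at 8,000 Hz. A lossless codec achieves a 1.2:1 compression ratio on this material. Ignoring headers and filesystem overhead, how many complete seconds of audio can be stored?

Uncompressed byte rate = 8,000 × 2 × 8 = 128,000 bytes/s.
After 1.2:1 compression, effective rate ≈ 106666.67 bytes/s.
Capacity = 4 × 1,048,576 = 4,194,304 bytes.
4,194,304 / effective rate ≈ 39.32 s → 39 seconds.

39 seconds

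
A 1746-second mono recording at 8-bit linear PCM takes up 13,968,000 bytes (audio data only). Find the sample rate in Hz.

Bytes = sample_rate × seconds × bytes_per_sample × channels.
sample_rate = 13,968,000 / (1,746 × 1 × 1) = 13,968,000 / 1,746 = 8,000 Hz.

8,000 Hz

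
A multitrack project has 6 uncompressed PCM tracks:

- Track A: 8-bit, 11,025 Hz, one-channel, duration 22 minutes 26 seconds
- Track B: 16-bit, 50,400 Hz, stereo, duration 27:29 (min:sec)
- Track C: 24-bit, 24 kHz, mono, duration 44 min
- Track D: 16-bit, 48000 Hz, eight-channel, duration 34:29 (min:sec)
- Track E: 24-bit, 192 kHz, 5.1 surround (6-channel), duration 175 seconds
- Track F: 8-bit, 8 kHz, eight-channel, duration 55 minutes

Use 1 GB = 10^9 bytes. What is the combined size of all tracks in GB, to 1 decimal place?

Track A: 22 minutes 26 seconds = 1,346 s; 11,025 × 1,346 × 1 × 1 = 14,839,650 bytes.
Track B: 27:29 (min:sec) = 1,649 s; 50,400 × 1,649 × 2 × 2 = 332,438,400 bytes.
Track C: 44 min = 2,640 s; 24,000 × 2,640 × 3 × 1 = 190,080,000 bytes.
Track D: 34:29 (min:sec) = 2,069 s; 48,000 × 2,069 × 2 × 8 = 1,588,992,000 bytes.
Track E: 192,000 × 175 × 3 × 6 = 604,800,000 bytes.
Track F: 55 minutes = 3,300 s; 8,000 × 3,300 × 1 × 8 = 211,200,000 bytes.
Total = 2,942,350,050 bytes = 2.9 GB.

2.9 GB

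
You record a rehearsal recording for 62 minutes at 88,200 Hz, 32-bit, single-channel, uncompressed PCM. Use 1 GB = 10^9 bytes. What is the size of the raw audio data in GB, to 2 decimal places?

1.31 GB

Duration = 62 minutes = 3,720 s.
Bytes = 88,200 samples/s × 3,720 s × 4 bytes/sample × 1 ch = 1,312,416,000 bytes.
1,312,416,000 / 1,000,000,000 = 1.31 GB.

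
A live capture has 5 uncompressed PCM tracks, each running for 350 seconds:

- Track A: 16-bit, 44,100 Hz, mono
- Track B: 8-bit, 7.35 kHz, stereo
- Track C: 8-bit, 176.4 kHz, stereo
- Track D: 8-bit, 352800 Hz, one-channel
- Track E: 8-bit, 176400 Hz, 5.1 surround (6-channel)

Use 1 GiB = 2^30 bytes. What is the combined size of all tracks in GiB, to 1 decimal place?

Track A: 44,100 × 350 × 2 × 1 = 30,870,000 bytes.
Track B: 7,350 × 350 × 1 × 2 = 5,145,000 bytes.
Track C: 176,400 × 350 × 1 × 2 = 123,480,000 bytes.
Track D: 352,800 × 350 × 1 × 1 = 123,480,000 bytes.
Track E: 176,400 × 350 × 1 × 6 = 370,440,000 bytes.
Total = 653,415,000 bytes = 0.6 GiB.

0.6 GiB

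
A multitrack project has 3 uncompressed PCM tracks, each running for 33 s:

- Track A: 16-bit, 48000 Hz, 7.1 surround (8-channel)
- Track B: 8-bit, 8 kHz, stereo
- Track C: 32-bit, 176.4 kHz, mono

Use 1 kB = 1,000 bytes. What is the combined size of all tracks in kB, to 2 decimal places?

Track A: 48,000 × 33 × 2 × 8 = 25,344,000 bytes.
Track B: 8,000 × 33 × 1 × 2 = 528,000 bytes.
Track C: 176,400 × 33 × 4 × 1 = 23,284,800 bytes.
Total = 49,156,800 bytes = 49156.80 kB.

49156.80 kB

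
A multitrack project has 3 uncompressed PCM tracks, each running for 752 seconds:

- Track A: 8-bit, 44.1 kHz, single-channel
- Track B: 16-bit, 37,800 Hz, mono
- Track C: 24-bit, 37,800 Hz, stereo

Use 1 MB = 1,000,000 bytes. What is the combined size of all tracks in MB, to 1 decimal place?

Track A: 44,100 × 752 × 1 × 1 = 33,163,200 bytes.
Track B: 37,800 × 752 × 2 × 1 = 56,851,200 bytes.
Track C: 37,800 × 752 × 3 × 2 = 170,553,600 bytes.
Total = 260,568,000 bytes = 260.6 MB.

260.6 MB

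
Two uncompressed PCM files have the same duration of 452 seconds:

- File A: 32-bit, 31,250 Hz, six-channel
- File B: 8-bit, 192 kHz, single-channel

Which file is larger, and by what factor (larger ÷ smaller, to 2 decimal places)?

File A: 31,250 × 4 × 6 = 750,000 bytes/s.
File B: 192,000 × 1 × 1 = 192,000 bytes/s.
File A is larger; ratio = 339,000,000 / 86,784,000 = 3.91.

File A, by a factor of 3.91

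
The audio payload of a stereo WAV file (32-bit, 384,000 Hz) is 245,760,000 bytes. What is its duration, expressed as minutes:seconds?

1:20

Byte rate = 384,000 × 4 × 2 = 3,072,000 bytes/s.
Duration = 245,760,000 / 3,072,000 = 80 s.
80 s = 1:20.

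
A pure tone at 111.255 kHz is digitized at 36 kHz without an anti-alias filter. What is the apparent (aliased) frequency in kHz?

Nyquist = 36,000/2 = 18,000 Hz; 111,255 Hz exceeds it.
Alias = |111,255 − 3×36,000| = |111,255 − 108,000| = 3,255 Hz = 3.255 kHz.

3.255 kHz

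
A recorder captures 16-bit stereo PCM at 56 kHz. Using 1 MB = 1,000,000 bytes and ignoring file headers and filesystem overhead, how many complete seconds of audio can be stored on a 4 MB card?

17 seconds

Uncompressed byte rate = 56,000 × 2 × 2 = 224,000 bytes/s.
Capacity = 4 × 1,000,000 = 4,000,000 bytes.
4,000,000 / 224,000 ≈ 17.86 s → 17 seconds.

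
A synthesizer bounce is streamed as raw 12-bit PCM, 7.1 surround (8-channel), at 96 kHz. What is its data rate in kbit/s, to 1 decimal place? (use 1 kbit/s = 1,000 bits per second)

9216.0 kbit/s

Bit rate = 96,000 × 12 × 8 = 9,216,000 bits/s.
= 9216.0 kbit/s.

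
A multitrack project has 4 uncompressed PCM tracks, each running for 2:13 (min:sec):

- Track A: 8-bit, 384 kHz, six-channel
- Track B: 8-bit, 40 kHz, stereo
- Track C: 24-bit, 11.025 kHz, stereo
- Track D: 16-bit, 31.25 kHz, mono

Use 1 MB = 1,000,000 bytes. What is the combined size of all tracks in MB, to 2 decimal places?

2:13 (min:sec) = 133 s.
Track A: 384,000 × 133 × 1 × 6 = 306,432,000 bytes.
Track B: 40,000 × 133 × 1 × 2 = 10,640,000 bytes.
Track C: 11,025 × 133 × 3 × 2 = 8,797,950 bytes.
Track D: 31,250 × 133 × 2 × 1 = 8,312,500 bytes.
Total = 334,182,450 bytes = 334.18 MB.

334.18 MB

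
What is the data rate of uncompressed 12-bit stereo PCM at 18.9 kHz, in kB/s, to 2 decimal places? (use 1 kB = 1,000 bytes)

56.70 kB/s

Bit rate = 18,900 × 12 × 2 = 453,600 bits/s.
453,600 / 8 = 56,700 B/s = 56.70 kB/s.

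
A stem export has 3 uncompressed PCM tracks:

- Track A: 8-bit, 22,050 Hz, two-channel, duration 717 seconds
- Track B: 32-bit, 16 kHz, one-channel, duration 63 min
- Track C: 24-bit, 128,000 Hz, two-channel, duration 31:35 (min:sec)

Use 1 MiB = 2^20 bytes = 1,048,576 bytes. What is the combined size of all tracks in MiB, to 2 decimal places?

Track A: 22,050 × 717 × 1 × 2 = 31,619,700 bytes.
Track B: 63 min = 3,780 s; 16,000 × 3,780 × 4 × 1 = 241,920,000 bytes.
Track C: 31:35 (min:sec) = 1,895 s; 128,000 × 1,895 × 3 × 2 = 1,455,360,000 bytes.
Total = 1,728,899,700 bytes = 1648.81 MiB.

1648.81 MiB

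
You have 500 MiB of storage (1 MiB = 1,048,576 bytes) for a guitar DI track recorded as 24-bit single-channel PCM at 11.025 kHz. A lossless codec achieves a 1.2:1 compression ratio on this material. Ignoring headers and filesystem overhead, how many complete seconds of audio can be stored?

Uncompressed byte rate = 11,025 × 3 × 1 = 33,075 bytes/s.
After 1.2:1 compression, effective rate ≈ 27562.5 bytes/s.
Capacity = 500 × 1,048,576 = 524,288,000 bytes.
524,288,000 / effective rate ≈ 19021.79 s → 19,021 seconds.

19,021 seconds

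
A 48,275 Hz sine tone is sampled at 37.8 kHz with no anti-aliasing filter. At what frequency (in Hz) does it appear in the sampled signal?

10,475 Hz

Nyquist = 37,800/2 = 18,900 Hz; 48,275 Hz exceeds it.
Alias = |48,275 − 1×37,800| = |48,275 − 37,800| = 10,475 Hz.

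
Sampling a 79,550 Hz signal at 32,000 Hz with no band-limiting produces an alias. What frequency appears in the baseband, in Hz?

15,550 Hz

Nyquist = 32,000/2 = 16,000 Hz; 79,550 Hz exceeds it.
Alias = |79,550 − 2×32,000| = |79,550 − 64,000| = 15,550 Hz.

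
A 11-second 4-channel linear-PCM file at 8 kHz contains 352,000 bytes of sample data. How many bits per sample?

8 bits

Bytes per sample = 352,000 / (8,000 × 11 × 4) = 352,000 / 352,000 = 1.
Bit depth = 1 × 8 = 8 bits.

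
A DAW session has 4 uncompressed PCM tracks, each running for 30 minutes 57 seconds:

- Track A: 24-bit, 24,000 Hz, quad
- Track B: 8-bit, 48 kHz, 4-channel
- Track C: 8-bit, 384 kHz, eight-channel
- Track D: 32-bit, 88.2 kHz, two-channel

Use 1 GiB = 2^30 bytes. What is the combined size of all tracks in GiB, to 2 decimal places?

30 minutes 57 seconds = 1,857 s.
Track A: 24,000 × 1,857 × 3 × 4 = 534,816,000 bytes.
Track B: 48,000 × 1,857 × 1 × 4 = 356,544,000 bytes.
Track C: 384,000 × 1,857 × 1 × 8 = 5,704,704,000 bytes.
Track D: 88,200 × 1,857 × 4 × 2 = 1,310,299,200 bytes.
Total = 7,906,363,200 bytes = 7.36 GiB.

7.36 GiB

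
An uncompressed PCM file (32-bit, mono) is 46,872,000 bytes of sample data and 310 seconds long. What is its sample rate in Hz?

Bytes = sample_rate × seconds × bytes_per_sample × channels.
sample_rate = 46,872,000 / (310 × 4 × 1) = 46,872,000 / 1,240 = 37,800 Hz.

37,800 Hz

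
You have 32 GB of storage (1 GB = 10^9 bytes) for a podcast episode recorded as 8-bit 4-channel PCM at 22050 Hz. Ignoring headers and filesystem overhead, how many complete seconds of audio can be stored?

362,811 seconds

Uncompressed byte rate = 22,050 × 1 × 4 = 88,200 bytes/s.
Capacity = 32 × 1,000,000,000 = 32,000,000,000 bytes.
32,000,000,000 / 88,200 ≈ 362811.79 s → 362,811 seconds.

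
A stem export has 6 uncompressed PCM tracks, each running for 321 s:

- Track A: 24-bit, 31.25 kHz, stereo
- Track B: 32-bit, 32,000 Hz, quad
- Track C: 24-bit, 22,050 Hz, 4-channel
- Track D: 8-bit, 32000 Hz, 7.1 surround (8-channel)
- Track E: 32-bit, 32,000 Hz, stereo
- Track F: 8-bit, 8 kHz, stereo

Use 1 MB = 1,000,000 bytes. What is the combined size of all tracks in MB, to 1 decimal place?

479.0 MB

Track A: 31,250 × 321 × 3 × 2 = 60,187,500 bytes.
Track B: 32,000 × 321 × 4 × 4 = 164,352,000 bytes.
Track C: 22,050 × 321 × 3 × 4 = 84,936,600 bytes.
Track D: 32,000 × 321 × 1 × 8 = 82,176,000 bytes.
Track E: 32,000 × 321 × 4 × 2 = 82,176,000 bytes.
Track F: 8,000 × 321 × 1 × 2 = 5,136,000 bytes.
Total = 478,964,100 bytes = 479.0 MB.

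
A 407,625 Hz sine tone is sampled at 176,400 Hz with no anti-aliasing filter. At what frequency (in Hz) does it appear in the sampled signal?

Nyquist = 176,400/2 = 88,200 Hz; 407,625 Hz exceeds it.
Alias = |407,625 − 2×176,400| = |407,625 − 352,800| = 54,825 Hz.

54,825 Hz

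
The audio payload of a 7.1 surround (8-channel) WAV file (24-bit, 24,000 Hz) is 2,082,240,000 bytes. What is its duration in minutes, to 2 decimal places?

Byte rate = 24,000 × 3 × 8 = 576,000 bytes/s.
Duration = 2,082,240,000 / 576,000 = 3,615 s.
3,615 s / 60 = 60.25 minutes.

60.25 minutes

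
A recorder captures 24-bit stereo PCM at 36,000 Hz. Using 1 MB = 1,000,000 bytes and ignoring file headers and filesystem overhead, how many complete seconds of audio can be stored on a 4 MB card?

Uncompressed byte rate = 36,000 × 3 × 2 = 216,000 bytes/s.
Capacity = 4 × 1,000,000 = 4,000,000 bytes.
4,000,000 / 216,000 ≈ 18.52 s → 18 seconds.

18 seconds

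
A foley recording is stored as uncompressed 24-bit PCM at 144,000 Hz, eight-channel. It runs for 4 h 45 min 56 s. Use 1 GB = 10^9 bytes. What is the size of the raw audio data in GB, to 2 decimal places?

Duration = 4 h 45 min 56 s = 17,156 s.
Bytes = 144,000 samples/s × 17,156 s × 3 bytes/sample × 8 ch = 59,291,136,000 bytes.
59,291,136,000 / 1,000,000,000 = 59.29 GB.

59.29 GB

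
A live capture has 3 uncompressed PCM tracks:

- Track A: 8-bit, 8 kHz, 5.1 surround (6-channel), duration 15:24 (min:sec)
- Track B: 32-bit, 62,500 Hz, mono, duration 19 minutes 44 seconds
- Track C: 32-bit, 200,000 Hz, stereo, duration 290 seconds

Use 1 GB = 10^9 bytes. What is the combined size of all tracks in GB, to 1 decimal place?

0.8 GB

Track A: 15:24 (min:sec) = 924 s; 8,000 × 924 × 1 × 6 = 44,352,000 bytes.
Track B: 19 minutes 44 seconds = 1,184 s; 62,500 × 1,184 × 4 × 1 = 296,000,000 bytes.
Track C: 200,000 × 290 × 4 × 2 = 464,000,000 bytes.
Total = 804,352,000 bytes = 0.8 GB.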